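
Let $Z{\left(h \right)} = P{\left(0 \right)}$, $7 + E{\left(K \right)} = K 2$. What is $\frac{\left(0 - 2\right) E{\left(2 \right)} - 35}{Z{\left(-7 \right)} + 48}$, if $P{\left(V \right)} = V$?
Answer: $- \frac{29}{48} \approx -0.60417$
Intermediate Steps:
$E{\left(K \right)} = -7 + 2 K$ ($E{\left(K \right)} = -7 + K 2 = -7 + 2 K$)
$Z{\left(h \right)} = 0$
$\frac{\left(0 - 2\right) E{\left(2 \right)} - 35}{Z{\left(-7 \right)} + 48} = \frac{\left(0 - 2\right) \left(-7 + 2 \cdot 2\right) - 35}{0 + 48} = \frac{- 2 \left(-7 + 4\right) - 35}{48} = \left(\left(-2\right) \left(-3\right) - 35\right) \frac{1}{48} = \left(6 - 35\right) \frac{1}{48} = \left(-29\right) \frac{1}{48} = - \frac{29}{48}$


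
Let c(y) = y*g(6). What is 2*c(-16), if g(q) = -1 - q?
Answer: 224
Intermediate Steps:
c(y) = -7*y (c(y) = y*(-1 - 1*6) = y*(-1 - 6) = y*(-7) = -7*y)
2*c(-16) = 2*(-7*(-16)) = 2*112 = 224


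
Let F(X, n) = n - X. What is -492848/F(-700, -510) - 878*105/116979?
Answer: -9611730382/3704335 ≈ -2594.7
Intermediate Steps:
-492848/F(-700, -510) - 878*105/116979 = -492848/(-510 - 1*(-700)) - 878*105/116979 = -492848/(-510 + 700) - 92190*1/116979 = -492848/190 - 30730/38993 = -492848*1/190 - 30730/38993 = -246424/95 - 30730/38993 = -9611730382/3704335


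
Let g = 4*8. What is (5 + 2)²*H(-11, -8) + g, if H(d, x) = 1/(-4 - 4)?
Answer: 207/8 ≈ 25.875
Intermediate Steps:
H(d, x) = -⅛ (H(d, x) = 1/(-8) = -⅛)
g = 32
(5 + 2)²*H(-11, -8) + g = (5 + 2)²*(-⅛) + 32 = 7²*(-⅛) + 32 = 49*(-⅛) + 32 = -49/8 + 32 = 207/8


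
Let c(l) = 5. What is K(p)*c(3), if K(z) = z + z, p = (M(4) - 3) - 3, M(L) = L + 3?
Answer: 10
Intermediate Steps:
M(L) = 3 + L
p = 1 (p = ((3 + 4) - 3) - 3 = (7 - 3) - 3 = 4 - 3 = 1)
K(z) = 2*z
K(p)*c(3) = (2*1)*5 = 2*5 = 10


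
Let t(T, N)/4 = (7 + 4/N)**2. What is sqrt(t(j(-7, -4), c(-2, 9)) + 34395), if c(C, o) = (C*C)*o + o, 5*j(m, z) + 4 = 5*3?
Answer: sqrt(70056919)/45 ≈ 186.00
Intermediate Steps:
j(m, z) = 11/5 (j(m, z) = -4/5 + (5*3)/5 = -4/5 + (1/5)*15 = -4/5 + 3 = 11/5)
c(C, o) = o + o*C**2 (c(C, o) = C**2*o + o = o*C**2 + o = o + o*C**2)
t(T, N) = 4*(7 + 4/N)**2
sqrt(t(j(-7, -4), c(-2, 9)) + 34395) = sqrt(4*(4 + 7*(9*(1 + (-2)**2)))**2/(9*(1 + (-2)**2))**2 + 34395) = sqrt(4*(4 + 7*(9*(1 + 4)))**2/(9*(1 + 4))**2 + 34395) = sqrt(4*(4 + 7*(9*5))**2/(9*5)**2 + 34395) = sqrt(4*(4 + 7*45)**2/45**2 + 34395) = sqrt(4*(1/2025)*(4 + 315)**2 + 34395) = sqrt(4*(1/2025)*319**2 + 34395) = sqrt(4*(1/2025)*101761 + 34395) = sqrt(407044/2025 + 34395) = sqrt(70056919/2025) = sqrt(70056919)/45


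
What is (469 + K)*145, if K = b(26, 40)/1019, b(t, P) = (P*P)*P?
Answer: 78577095/1019 ≈ 77112.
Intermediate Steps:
b(t, P) = P³ (b(t, P) = P²*P = P³)
K = 64000/1019 (K = 40³/1019 = 64000*(1/1019) = 64000/1019 ≈ 62.807)
(469 + K)*145 = (469 + 64000/1019)*145 = (541911/1019)*145 = 78577095/1019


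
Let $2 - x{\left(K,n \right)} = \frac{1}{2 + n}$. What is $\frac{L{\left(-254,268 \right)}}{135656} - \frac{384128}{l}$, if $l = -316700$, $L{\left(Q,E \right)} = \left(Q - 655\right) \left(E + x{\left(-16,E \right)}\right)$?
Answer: $- \frac{38426020213}{64443382800} \approx -0.59628$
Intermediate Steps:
$x{\left(K,n \right)} = 2 - \frac{1}{2 + n}$
$L{\left(Q,E \right)} = \left(-655 + Q\right) \left(E + \frac{3 + 2 E}{2 + E}\right)$ ($L{\left(Q,E \right)} = \left(Q - 655\right) \left(E + \frac{3 + 2 E}{2 + E}\right) = \left(-655 + Q\right) \left(E + \frac{3 + 2 E}{2 + E}\right)$)
$\frac{L{\left(-254,268 \right)}}{135656} - \frac{384128}{l} = \frac{\frac{1}{2 + 268} \left(-1965 - 351080 - 254 \left(3 + 2 \cdot 268\right) + 268 \left(-655 - 254\right) \left(2 + 268\right)\right)}{135656} - \frac{384128}{-316700} = \frac{-1965 - 351080 - 254 \left(3 + 536\right) + 268 \left(-909\right) 270}{270} \cdot \frac{1}{135656} - - \frac{96032}{79175} = \frac{-1965 - 351080 - 136906 - 65775240}{270} \cdot \frac{1}{135656} + \frac{96032}{79175} = \frac{1}{270} \left(-66265191\right) \frac{1}{135656} + \frac{96032}{79175} = \left(- \frac{7362799}{30}\right) \frac{1}{135656} + \frac{96032}{79175} = - \frac{7362799}{4069680} + \frac{96032}{79175} = - \frac{38426020213}{64443382800}$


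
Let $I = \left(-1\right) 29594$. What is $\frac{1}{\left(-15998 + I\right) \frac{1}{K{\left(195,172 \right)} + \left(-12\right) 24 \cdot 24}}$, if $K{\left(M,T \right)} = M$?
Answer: $\frac{6717}{45592} \approx 0.14733$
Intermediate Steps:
$I = -29594$
$\frac{1}{\left(-15998 + I\right) \frac{1}{K{\left(195,172 \right)} + \left(-12\right) 24 \cdot 24}} = \frac{1}{\left(-15998 - 29594\right) \frac{1}{195 + \left(-12\right) 24 \cdot 24}} = \frac{1}{\left(-45592\right) \frac{1}{195 - 6912}} = \frac{1}{\left(-45592\right) \frac{1}{-6717}} = \frac{1}{\left(-45592\right) \left(- \frac{1}{6717}\right)} = \frac{1}{\frac{45592}{6717}} = \frac{6717}{45592}$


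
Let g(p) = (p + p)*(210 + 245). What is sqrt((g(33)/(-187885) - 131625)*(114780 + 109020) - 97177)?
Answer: I*sqrt(41595335922213658033)/37577 ≈ 1.7163e+5*I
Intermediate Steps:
g(p) = 910*p (g(p) = (2*p)*455 = 910*p)
sqrt((g(33)/(-187885) - 131625)*(114780 + 109020) - 97177) = sqrt(((910*33)/(-187885) - 131625)*(114780 + 109020) - 97177) = sqrt((30030*(-1/187885) - 131625)*223800 - 97177) = sqrt((-6006/37577 - 131625)*223800 - 97177) = sqrt(-4946078631/37577*223800 - 97177) = sqrt(-1106932397617800/37577 - 97177) = sqrt(-1106936049237929/37577) = I*sqrt(41595335922213658033)/37577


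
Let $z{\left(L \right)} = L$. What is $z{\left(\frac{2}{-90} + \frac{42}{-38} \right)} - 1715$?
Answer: $- \frac{1467289}{855} \approx -1716.1$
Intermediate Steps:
$z{\left(\frac{2}{-90} + \frac{42}{-38} \right)} - 1715 = \left(\frac{2}{-90} + \frac{42}{-38}\right) - 1715 = \left(2 \left(- \frac{1}{90}\right) + 42 \left(- \frac{1}{38}\right)\right) - 1715 = \left(- \frac{1}{45} - \frac{21}{19}\right) - 1715 = - \frac{964}{855} - 1715 = - \frac{1467289}{855}$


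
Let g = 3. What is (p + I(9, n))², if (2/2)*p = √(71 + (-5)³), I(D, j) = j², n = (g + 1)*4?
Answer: 65482 + 1536*I*√6 ≈ 65482.0 + 3762.4*I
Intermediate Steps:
n = 16 (n = (3 + 1)*4 = 4*4 = 16)
p = 3*I*√6 (p = √(71 + (-5)³) = √(71 - 125) = √(-54) = 3*I*√6 ≈ 7.3485*I)
(p + I(9, n))² = (3*I*√6 + 16²)² = (3*I*√6 + 256)² = (256 + 3*I*√6)²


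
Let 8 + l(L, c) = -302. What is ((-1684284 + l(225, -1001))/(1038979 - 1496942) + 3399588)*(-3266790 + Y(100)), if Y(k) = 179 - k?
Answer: -5085900554536836818/457963 ≈ -1.1105e+13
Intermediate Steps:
l(L, c) = -310 (l(L, c) = -8 - 302 = -310)
((-1684284 + l(225, -1001))/(1038979 - 1496942) + 3399588)*(-3266790 + Y(100)) = ((-1684284 - 310)/(1038979 - 1496942) + 3399588)*(-3266790 + (179 - 1*100)) = (-1684594/(-457963) + 3399588)*(-3266790 + (179 - 100)) = (-1684594*(-1/457963) + 3399588)*(-3266790 + 79) = (1684594/457963 + 3399588)*(-3266711) = (1556887203838/457963)*(-3266711) = -5085900554536836818/457963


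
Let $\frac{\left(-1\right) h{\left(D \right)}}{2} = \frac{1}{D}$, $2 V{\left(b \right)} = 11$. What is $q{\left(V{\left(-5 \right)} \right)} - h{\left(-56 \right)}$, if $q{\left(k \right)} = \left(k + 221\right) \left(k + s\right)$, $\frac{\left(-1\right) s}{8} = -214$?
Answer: $\frac{2723096}{7} \approx 3.8901 \cdot 10^{5}$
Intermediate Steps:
$s = 1712$ ($s = \left(-8\right) \left(-214\right) = 1712$)
$V{\left(b \right)} = \frac{11}{2}$ ($V{\left(b \right)} = \frac{1}{2} \cdot 11 = \frac{11}{2}$)
$q{\left(k \right)} = \left(221 + k\right) \left(1712 + k\right)$ ($q{\left(k \right)} = \left(k + 221\right) \left(k + 1712\right) = \left(221 + k\right) \left(1712 + k\right)$)
$h{\left(D \right)} = - \frac{2}{D}$
$q{\left(V{\left(-5 \right)} \right)} - h{\left(-56 \right)} = \left(378352 + \left(\frac{11}{2}\right)^{2} + 1933 \cdot \frac{11}{2}\right) - - \frac{2}{-56} = \left(378352 + \frac{121}{4} + \frac{21263}{2}\right) - \left(-2\right) \left(- \frac{1}{56}\right) = \frac{1556055}{4} - \frac{1}{28} = \frac{2723096}{7}$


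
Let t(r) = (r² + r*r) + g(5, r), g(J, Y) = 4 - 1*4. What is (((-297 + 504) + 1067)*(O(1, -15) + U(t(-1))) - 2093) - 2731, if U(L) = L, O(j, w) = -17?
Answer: -23934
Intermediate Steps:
g(J, Y) = 0 (g(J, Y) = 4 - 4 = 0)
t(r) = 2*r² (t(r) = (r² + r*r) + 0 = (r² + r²) + 0 = 2*r² + 0 = 2*r²)
(((-297 + 504) + 1067)*(O(1, -15) + U(t(-1))) - 2093) - 2731 = (((-297 + 504) + 1067)*(-17 + 2*(-1)²) - 2093) - 2731 = ((207 + 1067)*(-17 + 2*1) - 2093) - 2731 = (1274*(-17 + 2) - 2093) - 2731 = (1274*(-15) - 2093) - 2731 = (-19110 - 2093) - 2731 = -21203 - 2731 = -23934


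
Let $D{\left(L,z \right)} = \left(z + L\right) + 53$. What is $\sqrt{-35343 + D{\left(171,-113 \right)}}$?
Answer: $4 i \sqrt{2202} \approx 187.7 i$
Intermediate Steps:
$D{\left(L,z \right)} = 53 + L + z$ ($D{\left(L,z \right)} = \left(L + z\right) + 53 = 53 + L + z$)
$\sqrt{-35343 + D{\left(171,-113 \right)}} = \sqrt{-35343 + \left(53 + 171 - 113\right)} = \sqrt{-35343 + 111} = \sqrt{-35232} = 4 i \sqrt{2202}$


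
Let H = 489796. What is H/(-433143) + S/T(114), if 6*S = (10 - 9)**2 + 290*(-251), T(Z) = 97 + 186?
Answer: -10786573145/245158938 ≈ -43.998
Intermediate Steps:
T(Z) = 283
S = -24263/2 (S = ((10 - 9)**2 + 290*(-251))/6 = (1**2 - 72790)/6 = (1 - 72790)/6 = (1/6)*(-72789) = -24263/2 ≈ -12132.)
H/(-433143) + S/T(114) = 489796/(-433143) - 24263/2/283 = 489796*(-1/433143) - 24263/2*1/283 = -489796/433143 - 24263/566 = -10786573145/245158938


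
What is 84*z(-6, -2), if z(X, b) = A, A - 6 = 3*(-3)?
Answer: -252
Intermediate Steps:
A = -3 (A = 6 + 3*(-3) = 6 - 9 = -3)
z(X, b) = -3
84*z(-6, -2) = 84*(-3) = -252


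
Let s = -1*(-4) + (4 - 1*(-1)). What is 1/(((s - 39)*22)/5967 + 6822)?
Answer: 1989/13568738 ≈ 0.00014659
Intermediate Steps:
s = 9 (s = 4 + (4 + 1) = 4 + 5 = 9)
1/(((s - 39)*22)/5967 + 6822) = 1/(((9 - 39)*22)/5967 + 6822) = 1/(-30*22*(1/5967) + 6822) = 1/(-660*1/5967 + 6822) = 1/(-220/1989 + 6822) = 1/(13568738/1989) = 1989/13568738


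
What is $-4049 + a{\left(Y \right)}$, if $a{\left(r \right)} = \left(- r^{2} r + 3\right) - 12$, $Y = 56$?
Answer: $-179674$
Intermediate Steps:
$a{\left(r \right)} = -9 - r^{3}$ ($a{\left(r \right)} = \left(- r^{3} + 3\right) - 12 = \left(3 - r^{3}\right) - 12 = -9 - r^{3}$)
$-4049 + a{\left(Y \right)} = -4049 - 175625 = -179674$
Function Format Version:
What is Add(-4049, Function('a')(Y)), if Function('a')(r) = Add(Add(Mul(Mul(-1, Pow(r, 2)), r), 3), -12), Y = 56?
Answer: -179674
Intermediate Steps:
Function('a')(r) = Add(-9, Mul(-1, Pow(r, 3))) (Function('a')(r) = Add(Add(Mul(-1, Pow(r, 3)), 3), -12) = Add(Add(3, Mul(-1, Pow(r, 3))), -12) = Add(-9, Mul(-1, Pow(r, 3))))
Add(-4049, Function('a')(Y)) = Add(-4049, Add(-9, Mul(-1, Pow(56, 3)))) = Add(-4049, Add(-9, Mul(-1, 175616))) = Add(-4049, Add(-9, -175616)) = Add(-4049, -175625) = -179674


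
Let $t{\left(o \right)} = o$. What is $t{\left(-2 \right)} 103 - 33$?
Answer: $-239$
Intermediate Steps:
$t{\left(-2 \right)} 103 - 33 = \left(-2\right) 103 - 33 = -206 - 33 = -239$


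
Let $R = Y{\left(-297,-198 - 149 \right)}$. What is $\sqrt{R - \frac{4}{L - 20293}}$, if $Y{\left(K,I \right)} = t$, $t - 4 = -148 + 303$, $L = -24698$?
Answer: $\frac{\sqrt{35760711427}}{14997} \approx 12.61$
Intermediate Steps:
$t = 159$ ($t = 4 + \left(-148 + 303\right) = 4 + 155 = 159$)
$Y{\left(K,I \right)} = 159$
$R = 159$
$\sqrt{R - \frac{4}{L - 20293}} = \sqrt{159 - \frac{4}{-24698 - 20293}} = \sqrt{159 - \frac{4}{-44991}} = \sqrt{159 - - \frac{4}{44991}} = \sqrt{159 + \frac{4}{44991}} = \sqrt{\frac{7153573}{44991}} = \frac{\sqrt{35760711427}}{14997}$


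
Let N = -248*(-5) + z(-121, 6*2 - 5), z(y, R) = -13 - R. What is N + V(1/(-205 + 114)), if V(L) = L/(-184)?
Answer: 20427681/16744 ≈ 1220.0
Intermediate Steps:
V(L) = -L/184 (V(L) = L*(-1/184) = -L/184)
N = 1220 (N = -248*(-5) + (-13 - (6*2 - 5)) = -124*(-10) + (-13 - (12 - 5)) = 1240 + (-13 - 1*7) = 1240 + (-13 - 7) = 1240 - 20 = 1220)
N + V(1/(-205 + 114)) = 1220 - 1/(184*(-205 + 114)) = 1220 - 1/184/(-91) = 1220 - 1/184*(-1/91) = 1220 + 1/16744 = 20427681/16744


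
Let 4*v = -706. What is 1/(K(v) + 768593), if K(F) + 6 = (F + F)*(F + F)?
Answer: 1/893196 ≈ 1.1196e-6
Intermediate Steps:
v = -353/2 (v = (¼)*(-706) = -353/2 ≈ -176.50)
K(F) = -6 + 4*F² (K(F) = -6 + (F + F)*(F + F) = -6 + (2*F)*(2*F) = -6 + 4*F²)
1/(K(v) + 768593) = 1/((-6 + 4*(-353/2)²) + 768593) = 1/((-6 + 4*(124609/4)) + 768593) = 1/((-6 + 124609) + 768593) = 1/(124603 + 768593) = 1/893196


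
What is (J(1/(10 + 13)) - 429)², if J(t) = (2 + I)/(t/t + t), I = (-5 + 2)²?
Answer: 100861849/576 ≈ 1.7511e+5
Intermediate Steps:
I = 9 (I = (-3)² = 9)
J(t) = 11/(1 + t) (J(t) = (2 + 9)/(t/t + t) = 11/(1 + t))
(J(1/(10 + 13)) - 429)² = (11/(1 + 1/(10 + 13)) - 429)² = (11/(1 + 1/23) - 429)² = (11/(24/23) - 429)² = (11*(23/24) - 429)² = (253/24 - 429)² = (-10043/24)² = 100861849/576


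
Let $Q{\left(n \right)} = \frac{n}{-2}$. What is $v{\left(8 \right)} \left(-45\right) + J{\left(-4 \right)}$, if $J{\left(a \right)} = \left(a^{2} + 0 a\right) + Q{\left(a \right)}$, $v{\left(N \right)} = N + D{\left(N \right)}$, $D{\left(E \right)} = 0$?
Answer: $-342$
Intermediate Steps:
$Q{\left(n \right)} = - \frac{n}{2}$ ($Q{\left(n \right)} = n \left(- \frac{1}{2}\right) = - \frac{n}{2}$)
$v{\left(N \right)} = N$ ($v{\left(N \right)} = N + 0 = N$)
$J{\left(a \right)} = a^{2} - \frac{a}{2}$ ($J{\left(a \right)} = \left(a^{2} + 0 a\right) - \frac{a}{2} = \left(a^{2} + 0\right) - \frac{a}{2} = a^{2} - \frac{a}{2}$)
$v{\left(8 \right)} \left(-45\right) + J{\left(-4 \right)} = 8 \left(-45\right) - 4 \left(- \frac{1}{2} - 4\right) = -360 - -18 = -360 + 18 = -342$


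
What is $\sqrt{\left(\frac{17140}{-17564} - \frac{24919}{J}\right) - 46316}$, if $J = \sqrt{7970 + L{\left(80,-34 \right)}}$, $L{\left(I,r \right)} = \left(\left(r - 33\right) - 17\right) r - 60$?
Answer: $\frac{\sqrt{-103508453695279358236 - 5172635305997474 \sqrt{10766}}}{47273506} \approx 215.77 i$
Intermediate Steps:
$L{\left(I,r \right)} = -60 + r \left(-50 + r\right)$ ($L{\left(I,r \right)} = \left(\left(-33 + r\right) - 17\right) r - 60 = \left(-50 + r\right) r - 60 = r \left(-50 + r\right) - 60 = -60 + r \left(-50 + r\right)$)
$J = \sqrt{10766}$ ($J = \sqrt{7970 - \left(-1640 - 1156\right)} = \sqrt{7970 + \left(-60 + 1156 + 1700\right)} = \sqrt{7970 + 2796} = \sqrt{10766} \approx 103.76$)
$\sqrt{\left(\frac{17140}{-17564} - \frac{24919}{J}\right) - 46316} = \sqrt{\left(\frac{17140}{-17564} - \frac{24919}{\sqrt{10766}}\right) - 46316} = \sqrt{\left(17140 \left(- \frac{1}{17564}\right) - 24919 \frac{\sqrt{10766}}{10766}\right) - 46316} = \sqrt{\left(- \frac{4285}{4391} - \frac{24919 \sqrt{10766}}{10766}\right) - 46316} = \sqrt{- \frac{203377841}{4391} - \frac{24919 \sqrt{10766}}{10766}}$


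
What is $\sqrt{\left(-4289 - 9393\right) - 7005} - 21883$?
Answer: $-21883 + i \sqrt{20687} \approx -21883.0 + 143.83 i$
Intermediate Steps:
$\sqrt{\left(-4289 - 9393\right) - 7005} - 21883 = \sqrt{-13682 - 7005} - 21883 = \sqrt{-20687} - 21883 = i \sqrt{20687} - 21883 = -21883 + i \sqrt{20687}$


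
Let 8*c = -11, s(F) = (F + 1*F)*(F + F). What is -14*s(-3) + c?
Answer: -4043/8 ≈ -505.38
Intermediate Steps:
s(F) = 4*F² (s(F) = (F + F)*(2*F) = (2*F)*(2*F) = 4*F²)
c = -11/8 (c = (⅛)*(-11) = -11/8 ≈ -1.3750)
-14*s(-3) + c = -56*(-3)² - 11/8 = -56*9 - 11/8 = -14*36 - 11/8 = -504 - 11/8 = -4043/8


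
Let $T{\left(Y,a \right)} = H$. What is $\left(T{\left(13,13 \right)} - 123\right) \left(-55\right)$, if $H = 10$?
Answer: $6215$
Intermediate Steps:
$T{\left(Y,a \right)} = 10$
$\left(T{\left(13,13 \right)} - 123\right) \left(-55\right) = \left(10 - 123\right) \left(-55\right) = \left(-113\right) \left(-55\right) = 6215$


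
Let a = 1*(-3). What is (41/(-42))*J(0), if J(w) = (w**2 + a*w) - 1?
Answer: 41/42 ≈ 0.97619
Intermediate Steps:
a = -3
J(w) = -1 + w**2 - 3*w (J(w) = (w**2 - 3*w) - 1 = -1 + w**2 - 3*w)
(41/(-42))*J(0) = (41/(-42))*(-1 + 0**2 - 3*0) = (-1/42*41)*(-1 + 0 + 0) = -41/42*(-1) = 41/42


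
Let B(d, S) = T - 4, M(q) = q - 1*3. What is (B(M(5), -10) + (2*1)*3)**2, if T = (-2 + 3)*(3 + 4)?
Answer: 81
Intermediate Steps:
T = 7 (T = 1*7 = 7)
M(q) = -3 + q (M(q) = q - 3 = -3 + q)
B(d, S) = 3 (B(d, S) = 7 - 4 = 3)
(B(M(5), -10) + (2*1)*3)**2 = (3 + (2*1)*3)**2 = (3 + 2*3)**2 = (3 + 6)**2 = 9**2 = 81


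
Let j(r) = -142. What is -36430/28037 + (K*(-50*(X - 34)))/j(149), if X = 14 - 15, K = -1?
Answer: 21945845/1990627 ≈ 11.025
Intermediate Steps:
X = -1
-36430/28037 + (K*(-50*(X - 34)))/j(149) = -36430/28037 - (-50)*(-1 - 34)/(-142) = -36430*1/28037 - (-50)*(-35)*(-1/142) = -36430/28037 - 1*1750*(-1/142) = -36430/28037 - 1750*(-1/142) = -36430/28037 + 875/71 = 21945845/1990627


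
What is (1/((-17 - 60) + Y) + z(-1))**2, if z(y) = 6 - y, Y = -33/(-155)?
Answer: 6915419281/141657604 ≈ 48.818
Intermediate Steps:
Y = 33/155 (Y = -33*(-1/155) = 33/155 ≈ 0.21290)
(1/((-17 - 60) + Y) + z(-1))**2 = (1/((-17 - 60) + 33/155) + (6 - 1*(-1)))**2 = (1/(-77 + 33/155) + (6 + 1))**2 = (1/(-11902/155) + 7)**2 = (-155/11902 + 7)**2 = (83159/11902)**2 = 6915419281/141657604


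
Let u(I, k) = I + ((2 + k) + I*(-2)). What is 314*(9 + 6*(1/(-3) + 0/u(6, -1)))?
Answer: 2198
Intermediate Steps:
u(I, k) = 2 + k - I (u(I, k) = I + ((2 + k) - 2*I) = I + (2 + k - 2*I) = 2 + k - I)
314*(9 + 6*(1/(-3) + 0/u(6, -1))) = 314*(9 + 6*(1/(-3) + 0/(2 - 1 - 1*6))) = 314*(9 + 6*(1*(-⅓) + 0/(2 - 1 - 6))) = 314*(9 + 6*(-⅓ + 0/(-5))) = 314*(9 + 6*(-⅓ + 0*(-⅕))) = 314*(9 + 6*(-⅓ + 0)) = 314*(9 + 6*(-⅓)) = 314*(9 - 2) = 314*7 = 2198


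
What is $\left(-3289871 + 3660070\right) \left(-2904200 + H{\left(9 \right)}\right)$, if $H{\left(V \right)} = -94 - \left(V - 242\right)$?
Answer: $-1075080478139$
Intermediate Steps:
$H{\left(V \right)} = 148 - V$ ($H{\left(V \right)} = -94 - \left(V - 242\right) = -94 - \left(-242 + V\right) = 148 - V$)
$\left(-3289871 + 3660070\right) \left(-2904200 + H{\left(9 \right)}\right) = \left(-3289871 + 3660070\right) \left(-2904200 + \left(148 - 9\right)\right) = 370199 \left(-2904200 + \left(148 - 9\right)\right) = 370199 \left(-2904200 + 139\right) = 370199 \left(-2904061\right) = -1075080478139$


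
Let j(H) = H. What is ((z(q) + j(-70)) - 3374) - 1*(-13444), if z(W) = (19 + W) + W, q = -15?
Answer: 9989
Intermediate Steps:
z(W) = 19 + 2*W
((z(q) + j(-70)) - 3374) - 1*(-13444) = (((19 + 2*(-15)) - 70) - 3374) - 1*(-13444) = (((19 - 30) - 70) - 3374) + 13444 = ((-11 - 70) - 3374) + 13444 = (-81 - 3374) + 13444 = -3455 + 13444 = 9989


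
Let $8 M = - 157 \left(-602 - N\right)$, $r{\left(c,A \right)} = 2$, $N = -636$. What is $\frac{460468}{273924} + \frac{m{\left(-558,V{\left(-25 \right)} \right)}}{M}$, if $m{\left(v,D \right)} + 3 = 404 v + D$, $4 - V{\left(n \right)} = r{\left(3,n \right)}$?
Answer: $\frac{62058756365}{182775789} \approx 339.53$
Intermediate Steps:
$V{\left(n \right)} = 2$ ($V{\left(n \right)} = 4 - 2 = 2$)
$M = - \frac{2669}{4}$ ($M = \frac{\left(-157\right) \left(-602 - -636\right)}{8} = \frac{\left(-157\right) \left(-602 + 636\right)}{8} = \frac{\left(-157\right) 34}{8} = \frac{1}{8} \left(-5338\right) = - \frac{2669}{4} \approx -667.25$)
$m{\left(v,D \right)} = -3 + D + 404 v$ ($m{\left(v,D \right)} = -3 + \left(404 v + D\right) = -3 + \left(D + 404 v\right) = -3 + D + 404 v$)
$\frac{460468}{273924} + \frac{m{\left(-558,V{\left(-25 \right)} \right)}}{M} = \frac{460468}{273924} + \frac{-3 + 2 + 404 \left(-558\right)}{- \frac{2669}{4}} = 460468 \cdot \frac{1}{273924} + \left(-3 + 2 - 225432\right) \left(- \frac{4}{2669}\right) = \frac{115117}{68481} - - \frac{901732}{2669} = \frac{115117}{68481} + \frac{901732}{2669} = \frac{62058756365}{182775789}$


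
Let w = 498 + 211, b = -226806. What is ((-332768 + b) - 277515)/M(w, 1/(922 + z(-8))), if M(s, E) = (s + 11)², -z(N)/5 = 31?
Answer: -837089/518400 ≈ -1.6148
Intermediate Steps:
z(N) = -155 (z(N) = -5*31 = -155)
w = 709
M(s, E) = (11 + s)²
((-332768 + b) - 277515)/M(w, 1/(922 + z(-8))) = ((-332768 - 226806) - 277515)/((11 + 709)²) = (-559574 - 277515)/(720²) = -837089/518400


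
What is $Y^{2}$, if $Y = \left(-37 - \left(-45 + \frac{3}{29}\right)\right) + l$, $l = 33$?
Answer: $\frac{1406596}{841} \approx 1672.5$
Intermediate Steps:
$Y = \frac{1186}{29}$ ($Y = \left(-37 - \left(-45 + \frac{3}{29}\right)\right) + 33 = \left(-37 + \left(\left(-3\right) \frac{1}{29} + 45\right)\right) + 33 = \left(-37 + \left(- \frac{3}{29} + 45\right)\right) + 33 = \left(-37 + \frac{1302}{29}\right) + 33 = \frac{229}{29} + 33 = \frac{1186}{29} \approx 40.897$)
$Y^{2} = \left(\frac{1186}{29}\right)^{2} = \frac{1406596}{841}$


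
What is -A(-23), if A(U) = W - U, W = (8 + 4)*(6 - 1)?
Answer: -83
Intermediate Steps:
W = 60 (W = 12*5 = 60)
A(U) = 60 - U
-A(-23) = -(60 - 1*(-23)) = -(60 + 23) = -1*83 = -83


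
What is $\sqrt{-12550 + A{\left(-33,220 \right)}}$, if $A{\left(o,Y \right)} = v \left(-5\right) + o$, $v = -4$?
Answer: $i \sqrt{12563} \approx 112.08 i$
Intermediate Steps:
$A{\left(o,Y \right)} = 20 + o$ ($A{\left(o,Y \right)} = \left(-4\right) \left(-5\right) + o = 20 + o$)
$\sqrt{-12550 + A{\left(-33,220 \right)}} = \sqrt{-12550 + \left(20 - 33\right)} = \sqrt{-12550 - 13} = \sqrt{-12563} = i \sqrt{12563}$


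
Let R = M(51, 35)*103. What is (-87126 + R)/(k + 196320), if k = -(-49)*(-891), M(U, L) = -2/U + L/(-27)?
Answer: -40053973/70071399 ≈ -0.57162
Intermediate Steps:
M(U, L) = -2/U - L/27 (M(U, L) = -2/U + L*(-1/27) = -2/U - L/27)
R = -63139/459 (R = (-2/51 - 1/27*35)*103 = (-2*1/51 - 35/27)*103 = (-2/51 - 35/27)*103 = -613/459*103 = -63139/459 ≈ -137.56)
k = -43659 (k = -1*43659 = -43659)
(-87126 + R)/(k + 196320) = (-87126 - 63139/459)/(-43659 + 196320) = -40053973/459/152661 = -40053973/459*1/152661 = -40053973/70071399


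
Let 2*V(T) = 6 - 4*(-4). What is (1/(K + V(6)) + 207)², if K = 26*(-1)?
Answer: 9634816/225 ≈ 42821.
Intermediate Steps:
V(T) = 11 (V(T) = (6 - 4*(-4))/2 = (6 + 16)/2 = (½)*22 = 11)
K = -26
(1/(K + V(6)) + 207)² = (1/(-26 + 11) + 207)² = (1/(-15) + 207)² = (-1/15 + 207)² = (3104/15)² = 9634816/225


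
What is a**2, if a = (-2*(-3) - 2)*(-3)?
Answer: 144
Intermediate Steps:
a = -12 (a = (6 - 2)*(-3) = 4*(-3) = -12)
a**2 = (-12)**2 = 144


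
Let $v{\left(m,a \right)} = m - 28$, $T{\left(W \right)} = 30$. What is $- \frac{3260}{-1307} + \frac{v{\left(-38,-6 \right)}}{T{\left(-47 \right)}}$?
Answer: $\frac{1923}{6535} \approx 0.29426$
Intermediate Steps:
$v{\left(m,a \right)} = -28 + m$ ($v{\left(m,a \right)} = m - 28 = -28 + m$)
$- \frac{3260}{-1307} + \frac{v{\left(-38,-6 \right)}}{T{\left(-47 \right)}} = - \frac{3260}{-1307} + \frac{-28 - 38}{30} = \left(-3260\right) \left(- \frac{1}{1307}\right) - \frac{11}{5} = \frac{3260}{1307} - \frac{11}{5} = \frac{1923}{6535}$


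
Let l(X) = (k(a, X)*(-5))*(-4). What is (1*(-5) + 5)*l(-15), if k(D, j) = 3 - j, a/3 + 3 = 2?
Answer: 0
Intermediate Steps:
a = -3 (a = -9 + 3*2 = -9 + 6 = -3)
l(X) = 60 - 20*X (l(X) = ((3 - X)*(-5))*(-4) = (-15 + 5*X)*(-4) = 60 - 20*X)
(1*(-5) + 5)*l(-15) = (1*(-5) + 5)*(60 - 20*(-15)) = (-5 + 5)*(60 + 300) = 0*360 = 0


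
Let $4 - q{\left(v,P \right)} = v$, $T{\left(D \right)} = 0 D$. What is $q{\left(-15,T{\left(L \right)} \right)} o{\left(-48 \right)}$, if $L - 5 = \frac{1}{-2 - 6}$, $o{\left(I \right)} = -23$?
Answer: $-437$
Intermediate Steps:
$L = \frac{39}{8}$ ($L = 5 + \frac{1}{-2 - 6} = 5 + \frac{1}{-8} = 5 - \frac{1}{8} = \frac{39}{8} \approx 4.875$)
$T{\left(D \right)} = 0$
$q{\left(v,P \right)} = 4 - v$
$q{\left(-15,T{\left(L \right)} \right)} o{\left(-48 \right)} = \left(4 - -15\right) \left(-23\right) = \left(4 + 15\right) \left(-23\right) = 19 \left(-23\right) = -437$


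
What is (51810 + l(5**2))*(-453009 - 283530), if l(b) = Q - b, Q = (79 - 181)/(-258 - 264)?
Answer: -1106112665056/29 ≈ -3.8142e+10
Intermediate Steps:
Q = 17/87 (Q = -102/(-522) = -102*(-1/522) = 17/87 ≈ 0.19540)
l(b) = 17/87 - b
(51810 + l(5**2))*(-453009 - 283530) = (51810 + (17/87 - 1*5**2))*(-453009 - 283530) = (51810 + (17/87 - 1*25))*(-736539) = (51810 + (17/87 - 25))*(-736539) = (51810 - 2158/87)*(-736539) = (4505312/87)*(-736539) = -1106112665056/29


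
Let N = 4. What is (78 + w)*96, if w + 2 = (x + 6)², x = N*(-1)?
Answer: 7680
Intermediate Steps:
x = -4 (x = 4*(-1) = -4)
w = 2 (w = -2 + (-4 + 6)² = -2 + 2² = -2 + 4 = 2)
(78 + w)*96 = (78 + 2)*96 = 80*96 = 7680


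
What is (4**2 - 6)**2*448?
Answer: 44800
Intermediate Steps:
(4**2 - 6)**2*448 = (16 - 6)**2*448 = 10**2*448 = 100*448 = 44800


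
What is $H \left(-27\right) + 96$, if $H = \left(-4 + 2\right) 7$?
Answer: $474$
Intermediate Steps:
$H = -14$ ($H = \left(-2\right) 7 = -14$)
$H \left(-27\right) + 96 = \left(-14\right) \left(-27\right) + 96 = 378 + 96 = 474$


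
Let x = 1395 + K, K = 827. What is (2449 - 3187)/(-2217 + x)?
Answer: -738/5 ≈ -147.60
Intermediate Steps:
x = 2222 (x = 1395 + 827 = 2222)
(2449 - 3187)/(-2217 + x) = (2449 - 3187)/(-2217 + 2222) = -738/5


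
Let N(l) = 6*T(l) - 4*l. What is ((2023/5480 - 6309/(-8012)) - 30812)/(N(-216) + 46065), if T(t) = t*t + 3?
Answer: -112731124627/1196003878840 ≈ -0.094257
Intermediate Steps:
T(t) = 3 + t² (T(t) = t² + 3 = 3 + t²)
N(l) = 18 - 4*l + 6*l² (N(l) = 6*(3 + l²) - 4*l = (18 + 6*l²) - 4*l = 18 - 4*l + 6*l²)
((2023/5480 - 6309/(-8012)) - 30812)/(N(-216) + 46065) = ((2023/5480 - 6309/(-8012)) - 30812)/((18 - 4*(-216) + 6*(-216)²) + 46065) = ((2023*(1/5480) - 6309*(-1/8012)) - 30812)/((18 + 864 + 6*46656) + 46065) = ((2023/5480 + 6309/8012) - 30812)/((18 + 864 + 279936) + 46065) = (12695399/10976440 - 30812)/(280818 + 46065) = -338193373881/10976440/326883 = -338193373881/10976440*1/326883 = -112731124627/1196003878840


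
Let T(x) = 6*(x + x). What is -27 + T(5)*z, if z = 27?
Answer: 1593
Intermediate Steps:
T(x) = 12*x (T(x) = 6*(2*x) = 12*x)
-27 + T(5)*z = -27 + (12*5)*27 = -27 + 60*27 = -27 + 1620 = 1593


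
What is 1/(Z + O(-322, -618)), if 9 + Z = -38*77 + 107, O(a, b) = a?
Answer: -1/3150 ≈ -0.00031746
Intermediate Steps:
Z = -2828 (Z = -9 + (-38*77 + 107) = -9 + (-2926 + 107) = -9 - 2819 = -2828)
1/(Z + O(-322, -618)) = 1/(-2828 - 322) = 1/(-3150) = -1/3150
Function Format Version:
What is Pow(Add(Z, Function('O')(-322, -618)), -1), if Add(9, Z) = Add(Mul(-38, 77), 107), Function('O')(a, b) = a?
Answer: Rational(-1, 3150) ≈ -0.00031746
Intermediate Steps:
Z = -2828 (Z = Add(-9, Add(Mul(-38, 77), 107)) = Add(-9, Add(-2926, 107)) = Add(-9, -2819) = -2828)
Pow(Add(Z, Function('O')(-322, -618)), -1) = Pow(Add(-2828, -322), -1) = Pow(-3150, -1) = Rational(-1, 3150)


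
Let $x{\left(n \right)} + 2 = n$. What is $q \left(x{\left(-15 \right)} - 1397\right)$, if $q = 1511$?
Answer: $-2136554$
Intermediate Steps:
$x{\left(n \right)} = -2 + n$
$q \left(x{\left(-15 \right)} - 1397\right) = 1511 \left(\left(-2 - 15\right) - 1397\right) = 1511 \left(-17 - 1397\right) = 1511 \left(-1414\right) = -2136554$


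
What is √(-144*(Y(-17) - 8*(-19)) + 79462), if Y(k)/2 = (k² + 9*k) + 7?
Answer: √16390 ≈ 128.02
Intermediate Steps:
Y(k) = 14 + 2*k² + 18*k (Y(k) = 2*((k² + 9*k) + 7) = 2*(7 + k² + 9*k) = 14 + 2*k² + 18*k)
√(-144*(Y(-17) - 8*(-19)) + 79462) = √(-144*((14 + 2*(-17)² + 18*(-17)) - 8*(-19)) + 79462) = √(-144*((14 + 2*289 - 306) + 152) + 79462) = √(-144*((14 + 578 - 306) + 152) + 79462) = √(-144*(286 + 152) + 79462) = √(-144*438 + 79462) = √(-63072 + 79462) = √16390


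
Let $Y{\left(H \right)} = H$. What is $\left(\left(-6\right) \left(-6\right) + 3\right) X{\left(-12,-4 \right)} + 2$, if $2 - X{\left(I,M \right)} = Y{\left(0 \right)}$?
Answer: $80$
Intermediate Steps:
$X{\left(I,M \right)} = 2$ ($X{\left(I,M \right)} = 2 - 0 = 2 + 0 = 2$)
$\left(\left(-6\right) \left(-6\right) + 3\right) X{\left(-12,-4 \right)} + 2 = \left(\left(-6\right) \left(-6\right) + 3\right) 2 + 2 = \left(36 + 3\right) 2 + 2 = 39 \cdot 2 + 2 = 78 + 2 = 80$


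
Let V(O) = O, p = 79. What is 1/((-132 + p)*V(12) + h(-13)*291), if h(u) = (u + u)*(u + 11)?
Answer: 1/14496 ≈ 6.8985e-5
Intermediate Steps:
h(u) = 2*u*(11 + u) (h(u) = (2*u)*(11 + u) = 2*u*(11 + u))
1/((-132 + p)*V(12) + h(-13)*291) = 1/((-132 + 79)*12 + (2*(-13)*(11 - 13))*291) = 1/(-53*12 + (2*(-13)*(-2))*291) = 1/(-636 + 52*291) = 1/(-636 + 15132) = 1/14496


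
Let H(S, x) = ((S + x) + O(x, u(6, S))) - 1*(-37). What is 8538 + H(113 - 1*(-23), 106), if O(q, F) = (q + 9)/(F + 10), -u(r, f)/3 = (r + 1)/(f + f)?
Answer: 23828363/2699 ≈ 8828.6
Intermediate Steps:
u(r, f) = -3*(1 + r)/(2*f) (u(r, f) = -3*(r + 1)/(f + f) = -3*(1 + r)/(2*f))
O(q, F) = (9 + q)/(10 + F)
H(S, x) = 37 + S + x + (9 + x)/(10 - 21/(2*S)) (H(S, x) = ((S + x) + (9 + x)/(10 + 3*(-1 - 1*6)/(2*S))) - 1*(-37) = ((S + x) + (9 + x)/(10 + 3*(-1 - 6)/(2*S))) + 37 = ((S + x) + (9 + x)/(10 + (3/2)*(-7)/S)) + 37 = ((S + x) + (9 + x)/(10 - 21/(2*S))) + 37 = (S + x + (9 + x)/(10 - 21/(2*S))) + 37 = 37 + S + x + (9 + x)/(10 - 21/(2*S)))
8538 + H(113 - 1*(-23), 106) = 8538 + ((-21 + 20*(113 - 1*(-23)))*(37 + (113 - 1*(-23)) + 106) + 2*(113 - 1*(-23))*(9 + 106))/(-21 + 20*(113 - 1*(-23))) = 8538 + ((-21 + 20*(113 + 23))*(37 + (113 + 23) + 106) + 2*(113 + 23)*115)/(-21 + 20*(113 + 23)) = 8538 + ((-21 + 20*136)*(37 + 136 + 106) + 2*136*115)/(-21 + 20*136) = 8538 + ((-21 + 2720)*279 + 31280)/(-21 + 2720) = 8538 + (2699*279 + 31280)/2699 = 8538 + (753021 + 31280)/2699 = 8538 + (1/2699)*784301 = 8538 + 784301/2699 = 23828363/2699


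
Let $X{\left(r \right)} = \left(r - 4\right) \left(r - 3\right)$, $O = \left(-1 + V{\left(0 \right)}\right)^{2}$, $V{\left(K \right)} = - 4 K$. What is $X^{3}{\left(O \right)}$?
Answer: $216$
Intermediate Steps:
$O = 1$ ($O = \left(-1 - 0\right)^{2} = \left(-1 + 0\right)^{2} = \left(-1\right)^{2} = 1$)
$X{\left(r \right)} = \left(-4 + r\right) \left(-3 + r\right)$
$X^{3}{\left(O \right)} = \left(12 + 1^{2} - 7\right)^{3} = \left(12 + 1 - 7\right)^{3} = 6^{3} = 216$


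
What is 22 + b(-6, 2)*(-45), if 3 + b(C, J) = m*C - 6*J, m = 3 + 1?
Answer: 1777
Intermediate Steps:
m = 4
b(C, J) = -3 - 6*J + 4*C (b(C, J) = -3 + (4*C - 6*J) = -3 + (-6*J + 4*C) = -3 - 6*J + 4*C)
22 + b(-6, 2)*(-45) = 22 + (-3 - 6*2 + 4*(-6))*(-45) = 22 + (-3 - 12 - 24)*(-45) = 22 - 39*(-45) = 22 + 1755 = 1777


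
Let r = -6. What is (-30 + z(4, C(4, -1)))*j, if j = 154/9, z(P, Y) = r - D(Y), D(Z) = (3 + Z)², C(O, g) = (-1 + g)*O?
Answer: -9394/9 ≈ -1043.8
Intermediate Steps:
C(O, g) = O*(-1 + g)
z(P, Y) = -6 - (3 + Y)²
j = 154/9 (j = 154*(⅑) = 154/9 ≈ 17.111)
(-30 + z(4, C(4, -1)))*j = (-30 + (-6 - (3 + 4*(-1 - 1))²))*(154/9) = (-30 + (-6 - (3 + 4*(-2))²))*(154/9) = (-30 + (-6 - (3 - 8)²))*(154/9) = (-30 + (-6 - 1*(-5)²))*(154/9) = (-30 + (-6 - 1*25))*(154/9) = (-30 + (-6 - 25))*(154/9) = (-30 - 31)*(154/9) = -61*154/9 = -9394/9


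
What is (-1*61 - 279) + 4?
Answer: -336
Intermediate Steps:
(-1*61 - 279) + 4 = (-61 - 279) + 4 = -340 + 4 = -336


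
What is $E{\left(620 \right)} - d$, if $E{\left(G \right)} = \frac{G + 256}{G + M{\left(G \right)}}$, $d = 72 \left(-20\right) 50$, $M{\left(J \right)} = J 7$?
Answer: $\frac{89280219}{1240} \approx 72000.0$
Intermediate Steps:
$M{\left(J \right)} = 7 J$
$d = -72000$ ($d = \left(-1440\right) 50 = -72000$)
$E{\left(G \right)} = \frac{256 + G}{8 G}$ ($E{\left(G \right)} = \frac{G + 256}{G + 7 G} = \frac{256 + G}{8 G}$)
$E{\left(620 \right)} - d = \frac{256 + 620}{8 \cdot 620} - -72000 = \frac{1}{8} \cdot \frac{1}{620} \cdot 876 + 72000 = \frac{219}{1240} + 72000 = \frac{89280219}{1240}$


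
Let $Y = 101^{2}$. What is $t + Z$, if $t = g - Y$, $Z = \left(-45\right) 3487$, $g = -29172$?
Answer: $-196288$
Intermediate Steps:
$Y = 10201$
$Z = -156915$
$t = -39373$ ($t = -29172 - 10201 = -39373$)
$t + Z = -39373 - 156915 = -196288$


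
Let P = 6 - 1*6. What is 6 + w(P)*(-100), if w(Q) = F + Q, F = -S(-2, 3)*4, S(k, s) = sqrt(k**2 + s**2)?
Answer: 6 + 400*sqrt(13) ≈ 1448.2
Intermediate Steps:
P = 0 (P = 6 - 6 = 0)
F = -4*sqrt(13) (F = -sqrt((-2)**2 + 3**2)*4 = -sqrt(4 + 9)*4 = -sqrt(13)*4 = -4*sqrt(13) ≈ -14.422)
w(Q) = Q - 4*sqrt(13) (w(Q) = -4*sqrt(13) + Q = Q - 4*sqrt(13))
6 + w(P)*(-100) = 6 + (0 - 4*sqrt(13))*(-100) = 6 - 4*sqrt(13)*(-100) = 6 + 400*sqrt(13)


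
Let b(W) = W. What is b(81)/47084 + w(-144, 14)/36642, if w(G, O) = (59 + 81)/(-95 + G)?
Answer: 351380359/206167605396 ≈ 0.0017043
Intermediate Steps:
w(G, O) = 140/(-95 + G)
b(81)/47084 + w(-144, 14)/36642 = 81/47084 + (140/(-95 - 144))/36642 = 81*(1/47084) + (140/(-239))*(1/36642) = 81/47084 + (140*(-1/239))*(1/36642) = 81/47084 - 140/239*1/36642 = 81/47084 - 70/4378719 = 351380359/206167605396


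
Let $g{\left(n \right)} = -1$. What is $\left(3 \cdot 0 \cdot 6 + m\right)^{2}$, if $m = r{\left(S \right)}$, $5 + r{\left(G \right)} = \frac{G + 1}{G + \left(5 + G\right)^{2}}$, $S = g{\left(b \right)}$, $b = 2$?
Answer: $25$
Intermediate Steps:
$S = -1$
$r{\left(G \right)} = -5 + \frac{1 + G}{G + \left(5 + G\right)^{2}}$ ($r{\left(G \right)} = -5 + \frac{G + 1}{G + \left(5 + G\right)^{2}} = -5 + \frac{1 + G}{G + \left(5 + G\right)^{2}}$)
$m = -5$ ($m = \frac{1 - 5 \left(5 - 1\right)^{2} - -4}{-1 + \left(5 - 1\right)^{2}} = \frac{1 - 5 \cdot 4^{2} + 4}{-1 + 4^{2}} = \frac{1 - 80 + 4}{-1 + 16} = \frac{1 - 80 + 4}{15} = \frac{1}{15} \left(-75\right) = -5$)
$\left(3 \cdot 0 \cdot 6 + m\right)^{2} = \left(3 \cdot 0 \cdot 6 - 5\right)^{2} = \left(0 \cdot 6 - 5\right)^{2} = \left(0 - 5\right)^{2} = \left(-5\right)^{2} = 25$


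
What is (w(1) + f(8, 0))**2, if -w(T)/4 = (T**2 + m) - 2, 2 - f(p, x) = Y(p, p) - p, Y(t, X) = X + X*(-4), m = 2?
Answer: 900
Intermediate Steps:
Y(t, X) = -3*X (Y(t, X) = X - 4*X = -3*X)
f(p, x) = 2 + 4*p (f(p, x) = 2 - (-3*p - p) = 2 - (-4)*p = 2 + 4*p)
w(T) = -4*T**2 (w(T) = -4*((T**2 + 2) - 2) = -4*((2 + T**2) - 2) = -4*T**2)
(w(1) + f(8, 0))**2 = (-4*1**2 + (2 + 4*8))**2 = (-4*1 + (2 + 32))**2 = (-4 + 34)**2 = 30**2 = 900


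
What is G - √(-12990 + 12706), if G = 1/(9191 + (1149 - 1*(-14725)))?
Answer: 1/25065 - 2*I*√71 ≈ 3.9896e-5 - 16.852*I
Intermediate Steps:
G = 1/25065 (G = 1/(9191 + (1149 + 14725)) = 1/(9191 + 15874) = 1/25065 ≈ 3.9896e-5)
G - √(-12990 + 12706) = 1/25065 - √(-12990 + 12706) = 1/25065 - √(-284) = 1/25065 - 2*I*√71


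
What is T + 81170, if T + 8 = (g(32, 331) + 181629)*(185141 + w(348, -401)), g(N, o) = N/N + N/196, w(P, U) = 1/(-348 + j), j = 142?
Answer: 24245261913267/721 ≈ 3.3627e+10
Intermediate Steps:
w(P, U) = -1/206 (w(P, U) = 1/(-348 + 142) = 1/(-206) = -1/206)
g(N, o) = 1 + N/196 (g(N, o) = 1 + N*(1/196) = 1 + N/196)
T = 24245203389697/721 (T = -8 + ((1 + (1/196)*32) + 181629)*(185141 - 1/206) = -8 + ((1 + 8/49) + 181629)*(38139045/206) = -8 + (57/49 + 181629)*(38139045/206) = -8 + (8899878/49)*(38139045/206) = -8 + 24245203395465/721 = 24245203389697/721 ≈ 3.3627e+10)
T + 81170 = 24245203389697/721 + 81170 = 24245261913267/721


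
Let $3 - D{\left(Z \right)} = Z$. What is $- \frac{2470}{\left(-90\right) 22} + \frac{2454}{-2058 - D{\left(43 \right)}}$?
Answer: $\frac{6277}{199782} \approx 0.031419$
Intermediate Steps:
$D{\left(Z \right)} = 3 - Z$
$- \frac{2470}{\left(-90\right) 22} + \frac{2454}{-2058 - D{\left(43 \right)}} = - \frac{2470}{\left(-90\right) 22} + \frac{2454}{-2058 - \left(3 - 43\right)} = - \frac{2470}{-1980} + \frac{2454}{-2058 - \left(3 - 43\right)} = \left(-2470\right) \left(- \frac{1}{1980}\right) + \frac{2454}{-2058 - -40} = \frac{247}{198} + \frac{2454}{-2058 + 40} = \frac{247}{198} + \frac{2454}{-2018} = \frac{247}{198} + 2454 \left(- \frac{1}{2018}\right) = \frac{247}{198} - \frac{1227}{1009} = \frac{6277}{199782}$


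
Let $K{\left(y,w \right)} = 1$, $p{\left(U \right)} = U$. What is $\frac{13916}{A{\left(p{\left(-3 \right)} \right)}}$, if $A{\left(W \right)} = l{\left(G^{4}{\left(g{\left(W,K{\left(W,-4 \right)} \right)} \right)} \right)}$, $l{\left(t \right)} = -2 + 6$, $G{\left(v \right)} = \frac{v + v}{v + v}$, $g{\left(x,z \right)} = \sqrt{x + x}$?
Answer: $3479$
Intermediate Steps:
$g{\left(x,z \right)} = \sqrt{2} \sqrt{x}$ ($g{\left(x,z \right)} = \sqrt{2 x} = \sqrt{2} \sqrt{x}$)
$G{\left(v \right)} = 1$ ($G{\left(v \right)} = \frac{2 v}{2 v} = 2 v \frac{1}{2 v} = 1$)
$l{\left(t \right)} = 4$
$A{\left(W \right)} = 4$
$\frac{13916}{A{\left(p{\left(-3 \right)} \right)}} = \frac{13916}{4} = 13916 \cdot \frac{1}{4} = 3479$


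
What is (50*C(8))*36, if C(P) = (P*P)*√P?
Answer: 230400*√2 ≈ 3.2584e+5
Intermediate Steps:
C(P) = P^(5/2) (C(P) = P²*√P = P^(5/2))
(50*C(8))*36 = (50*8^(5/2))*36 = (50*(128*√2))*36 = (6400*√2)*36 = 230400*√2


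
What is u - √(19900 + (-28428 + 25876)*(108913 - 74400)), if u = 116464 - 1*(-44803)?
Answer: 161267 - 2*I*√22014319 ≈ 1.6127e+5 - 9383.9*I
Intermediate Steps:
u = 161267 (u = 116464 + 44803 = 161267)
u - √(19900 + (-28428 + 25876)*(108913 - 74400)) = 161267 - √(19900 + (-28428 + 25876)*(108913 - 74400)) = 161267 - √(19900 - 2552*34513) = 161267 - √(19900 - 88077176) = 161267 - √(-88057276) = 161267 - 2*I*√22014319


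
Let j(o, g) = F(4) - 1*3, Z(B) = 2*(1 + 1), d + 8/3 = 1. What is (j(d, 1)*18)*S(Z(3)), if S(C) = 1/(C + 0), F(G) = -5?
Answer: -36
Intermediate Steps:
d = -5/3 (d = -8/3 + 1 = -5/3 ≈ -1.6667)
Z(B) = 4 (Z(B) = 2*2 = 4)
j(o, g) = -8 (j(o, g) = -5 - 1*3 = -5 - 3 = -8)
S(C) = 1/C
(j(d, 1)*18)*S(Z(3)) = -8*18/4 = -144*1/4 = -36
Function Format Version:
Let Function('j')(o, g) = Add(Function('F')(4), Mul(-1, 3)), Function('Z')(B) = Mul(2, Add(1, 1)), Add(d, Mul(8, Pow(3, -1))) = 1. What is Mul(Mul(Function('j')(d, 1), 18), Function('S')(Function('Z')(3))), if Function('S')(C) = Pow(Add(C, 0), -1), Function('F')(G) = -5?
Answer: -36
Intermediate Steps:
d = Rational(-5, 3) (d = Add(Rational(-8, 3), 1) = Rational(-5, 3) ≈ -1.6667)
Function('Z')(B) = 4 (Function('Z')(B) = Mul(2, 2) = 4)
Function('j')(o, g) = -8 (Function('j')(o, g) = Add(-5, Mul(-1, 3)) = Add(-5, -3) = -8)
Function('S')(C) = Pow(C, -1)
Mul(Mul(Function('j')(d, 1), 18), Function('S')(Function('Z')(3))) = Mul(Mul(-8, 18), Pow(4, -1)) = Mul(-144, Rational(1, 4)) = -36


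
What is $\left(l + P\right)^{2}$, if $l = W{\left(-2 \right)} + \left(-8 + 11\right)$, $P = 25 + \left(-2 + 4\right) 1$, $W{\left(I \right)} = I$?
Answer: $784$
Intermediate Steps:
$P = 27$ ($P = 25 + 2 \cdot 1 = 25 + 2 = 27$)
$l = 1$ ($l = -2 + \left(-8 + 11\right) = -2 + 3 = 1$)
$\left(l + P\right)^{2} = \left(1 + 27\right)^{2} = 28^{2} = 784$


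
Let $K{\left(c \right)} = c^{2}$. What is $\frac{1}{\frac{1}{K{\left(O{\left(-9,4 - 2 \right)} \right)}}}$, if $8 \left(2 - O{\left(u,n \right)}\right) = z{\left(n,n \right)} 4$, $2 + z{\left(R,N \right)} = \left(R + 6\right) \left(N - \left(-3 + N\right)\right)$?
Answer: $81$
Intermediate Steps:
$z{\left(R,N \right)} = 16 + 3 R$ ($z{\left(R,N \right)} = -2 + \left(R + 6\right) \left(N - \left(-3 + N\right)\right) = -2 + \left(6 + R\right) 3 = -2 + \left(18 + 3 R\right) = 16 + 3 R$)
$O{\left(u,n \right)} = -6 - \frac{3 n}{2}$ ($O{\left(u,n \right)} = 2 - \frac{\left(16 + 3 n\right) 4}{8} = 2 - \frac{64 + 12 n}{8} = 2 - \left(8 + \frac{3 n}{2}\right) = -6 - \frac{3 n}{2}$)
$\frac{1}{\frac{1}{K{\left(O{\left(-9,4 - 2 \right)} \right)}}} = \frac{1}{\frac{1}{\left(-6 - \frac{3 \left(4 - 2\right)}{2}\right)^{2}}} = \frac{1}{\frac{1}{\left(-6 - 3\right)^{2}}} = \frac{1}{\frac{1}{\left(-9\right)^{2}}} = \frac{1}{\frac{1}{81}} = 81$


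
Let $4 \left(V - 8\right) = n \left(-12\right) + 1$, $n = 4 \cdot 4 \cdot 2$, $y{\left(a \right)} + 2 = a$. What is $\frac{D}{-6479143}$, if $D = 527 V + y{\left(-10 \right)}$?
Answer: $\frac{185025}{25916572} \approx 0.0071393$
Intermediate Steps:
$y{\left(a \right)} = -2 + a$
$n = 32$ ($n = 16 \cdot 2 = 32$)
$V = - \frac{351}{4}$ ($V = 8 + \frac{32 \left(-12\right) + 1}{4} = 8 + \frac{-384 + 1}{4} = 8 + \frac{1}{4} \left(-383\right) = 8 - \frac{383}{4} = - \frac{351}{4} \approx -87.75$)
$D = - \frac{185025}{4}$ ($D = 527 \left(- \frac{351}{4}\right) - 12 = - \frac{184977}{4} - 12 = - \frac{185025}{4} \approx -46256.0$)
$\frac{D}{-6479143} = - \frac{185025}{4 \left(-6479143\right)} = \left(- \frac{185025}{4}\right) \left(- \frac{1}{6479143}\right) = \frac{185025}{25916572}$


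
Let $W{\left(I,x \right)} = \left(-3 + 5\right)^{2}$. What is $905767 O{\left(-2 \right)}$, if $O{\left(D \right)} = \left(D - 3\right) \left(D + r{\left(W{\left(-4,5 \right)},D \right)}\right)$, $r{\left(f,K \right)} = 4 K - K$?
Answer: $36230680$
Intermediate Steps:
$W{\left(I,x \right)} = 4$ ($W{\left(I,x \right)} = 2^{2} = 4$)
$r{\left(f,K \right)} = 3 K$
$O{\left(D \right)} = 4 D \left(-3 + D\right)$ ($O{\left(D \right)} = \left(D - 3\right) \left(D + 3 D\right) = \left(-3 + D\right) 4 D = 4 D \left(-3 + D\right)$)
$905767 O{\left(-2 \right)} = 905767 \cdot 4 \left(-2\right) \left(-3 - 2\right) = 905767 \cdot 4 \left(-2\right) \left(-5\right) = 905767 \cdot 40 = 36230680$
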